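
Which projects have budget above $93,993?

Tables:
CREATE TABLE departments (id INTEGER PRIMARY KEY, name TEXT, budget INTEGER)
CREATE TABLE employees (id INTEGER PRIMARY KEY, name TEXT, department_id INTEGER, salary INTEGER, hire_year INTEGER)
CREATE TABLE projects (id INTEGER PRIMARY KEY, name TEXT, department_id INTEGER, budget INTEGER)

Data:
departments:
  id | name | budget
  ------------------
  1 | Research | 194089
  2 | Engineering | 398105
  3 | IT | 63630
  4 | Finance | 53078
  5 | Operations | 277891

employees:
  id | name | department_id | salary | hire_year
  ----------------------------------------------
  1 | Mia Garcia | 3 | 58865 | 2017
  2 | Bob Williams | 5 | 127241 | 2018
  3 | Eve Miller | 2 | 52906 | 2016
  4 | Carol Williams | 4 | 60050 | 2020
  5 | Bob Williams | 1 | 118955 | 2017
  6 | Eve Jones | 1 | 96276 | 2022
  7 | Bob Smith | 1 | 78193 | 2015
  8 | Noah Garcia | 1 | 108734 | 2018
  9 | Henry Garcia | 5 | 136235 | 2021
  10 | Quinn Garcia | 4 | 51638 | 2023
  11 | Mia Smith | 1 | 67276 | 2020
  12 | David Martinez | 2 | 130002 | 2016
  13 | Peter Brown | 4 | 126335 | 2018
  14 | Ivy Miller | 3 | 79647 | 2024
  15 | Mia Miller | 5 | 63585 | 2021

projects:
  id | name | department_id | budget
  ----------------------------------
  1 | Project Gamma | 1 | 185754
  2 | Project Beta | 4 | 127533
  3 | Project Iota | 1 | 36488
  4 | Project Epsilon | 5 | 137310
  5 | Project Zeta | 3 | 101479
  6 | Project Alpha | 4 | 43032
SELECT name, budget FROM projects WHERE budget > 93993

Execution result:
name | budget
Project Gamma | 185754
Project Beta | 127533
Project Epsilon | 137310
Project Zeta | 101479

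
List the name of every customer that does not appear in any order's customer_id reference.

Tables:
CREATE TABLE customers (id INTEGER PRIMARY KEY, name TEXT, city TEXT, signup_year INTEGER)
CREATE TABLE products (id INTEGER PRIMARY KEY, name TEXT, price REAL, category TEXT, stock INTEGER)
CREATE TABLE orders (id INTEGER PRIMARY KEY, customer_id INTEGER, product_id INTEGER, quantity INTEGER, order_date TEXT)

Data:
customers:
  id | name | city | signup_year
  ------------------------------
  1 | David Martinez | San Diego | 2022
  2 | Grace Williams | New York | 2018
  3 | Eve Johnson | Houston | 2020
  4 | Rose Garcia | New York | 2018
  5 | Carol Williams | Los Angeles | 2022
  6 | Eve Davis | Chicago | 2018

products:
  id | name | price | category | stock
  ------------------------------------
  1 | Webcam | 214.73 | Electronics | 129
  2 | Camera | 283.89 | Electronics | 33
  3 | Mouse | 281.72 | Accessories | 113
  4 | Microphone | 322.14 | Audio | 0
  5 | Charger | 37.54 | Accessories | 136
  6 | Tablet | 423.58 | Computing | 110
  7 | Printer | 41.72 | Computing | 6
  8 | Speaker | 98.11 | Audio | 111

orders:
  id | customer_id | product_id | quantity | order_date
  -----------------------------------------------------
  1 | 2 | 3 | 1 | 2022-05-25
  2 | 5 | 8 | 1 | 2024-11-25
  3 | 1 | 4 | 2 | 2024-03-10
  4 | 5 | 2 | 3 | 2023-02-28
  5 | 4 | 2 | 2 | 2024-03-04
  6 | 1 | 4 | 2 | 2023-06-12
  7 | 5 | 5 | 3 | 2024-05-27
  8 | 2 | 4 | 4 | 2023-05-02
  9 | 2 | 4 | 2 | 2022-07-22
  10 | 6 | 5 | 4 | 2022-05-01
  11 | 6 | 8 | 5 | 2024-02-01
SELECT p.name FROM customers p LEFT JOIN orders c ON c.customer_id = p.id WHERE c.id IS NULL

Execution result:
Eve Johnson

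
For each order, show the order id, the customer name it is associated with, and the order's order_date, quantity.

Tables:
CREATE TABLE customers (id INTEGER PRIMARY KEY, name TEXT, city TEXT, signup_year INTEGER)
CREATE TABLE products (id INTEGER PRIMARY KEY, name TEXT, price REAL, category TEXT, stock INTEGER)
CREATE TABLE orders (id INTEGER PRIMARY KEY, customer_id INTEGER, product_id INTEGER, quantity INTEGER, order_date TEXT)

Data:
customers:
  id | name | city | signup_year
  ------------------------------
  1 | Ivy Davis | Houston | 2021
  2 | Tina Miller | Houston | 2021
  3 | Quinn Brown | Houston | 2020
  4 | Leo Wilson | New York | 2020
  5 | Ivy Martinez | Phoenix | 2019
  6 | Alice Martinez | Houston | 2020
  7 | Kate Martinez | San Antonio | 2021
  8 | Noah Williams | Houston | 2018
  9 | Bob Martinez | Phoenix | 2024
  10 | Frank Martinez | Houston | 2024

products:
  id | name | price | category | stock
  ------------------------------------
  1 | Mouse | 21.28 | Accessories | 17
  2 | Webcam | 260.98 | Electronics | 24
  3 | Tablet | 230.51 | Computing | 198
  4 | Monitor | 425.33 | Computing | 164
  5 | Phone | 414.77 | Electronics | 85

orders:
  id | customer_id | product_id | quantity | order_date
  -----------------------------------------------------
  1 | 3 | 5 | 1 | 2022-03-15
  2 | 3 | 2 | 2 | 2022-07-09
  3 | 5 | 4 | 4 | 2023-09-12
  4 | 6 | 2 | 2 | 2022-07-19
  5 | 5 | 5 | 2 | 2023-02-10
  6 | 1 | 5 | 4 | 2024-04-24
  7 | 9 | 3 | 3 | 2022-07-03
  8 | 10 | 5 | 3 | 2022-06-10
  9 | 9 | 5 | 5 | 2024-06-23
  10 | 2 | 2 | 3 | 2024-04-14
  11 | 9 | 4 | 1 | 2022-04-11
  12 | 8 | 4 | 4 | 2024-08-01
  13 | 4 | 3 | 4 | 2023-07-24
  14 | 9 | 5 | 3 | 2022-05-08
SELECT c.id, p.name AS customer, c.order_date, c.quantity FROM orders c JOIN customers p ON c.customer_id = p.id

Execution result:
id | customer | order_date | quantity
1 | Quinn Brown | 2022-03-15 | 1
2 | Quinn Brown | 2022-07-09 | 2
3 | Ivy Martinez | 2023-09-12 | 4
4 | Alice Martinez | 2022-07-19 | 2
5 | Ivy Martinez | 2023-02-10 | 2
6 | Ivy Davis | 2024-04-24 | 4
7 | Bob Martinez | 2022-07-03 | 3
8 | Frank Martinez | 2022-06-10 | 3
9 | Bob Martinez | 2024-06-23 | 5
10 | Tina Miller | 2024-04-14 | 3
11 | Bob Martinez | 2022-04-11 | 1
12 | Noah Williams | 2024-08-01 | 4
13 | Leo Wilson | 2023-07-24 | 4
14 | Bob Martinez | 2022-05-08 | 3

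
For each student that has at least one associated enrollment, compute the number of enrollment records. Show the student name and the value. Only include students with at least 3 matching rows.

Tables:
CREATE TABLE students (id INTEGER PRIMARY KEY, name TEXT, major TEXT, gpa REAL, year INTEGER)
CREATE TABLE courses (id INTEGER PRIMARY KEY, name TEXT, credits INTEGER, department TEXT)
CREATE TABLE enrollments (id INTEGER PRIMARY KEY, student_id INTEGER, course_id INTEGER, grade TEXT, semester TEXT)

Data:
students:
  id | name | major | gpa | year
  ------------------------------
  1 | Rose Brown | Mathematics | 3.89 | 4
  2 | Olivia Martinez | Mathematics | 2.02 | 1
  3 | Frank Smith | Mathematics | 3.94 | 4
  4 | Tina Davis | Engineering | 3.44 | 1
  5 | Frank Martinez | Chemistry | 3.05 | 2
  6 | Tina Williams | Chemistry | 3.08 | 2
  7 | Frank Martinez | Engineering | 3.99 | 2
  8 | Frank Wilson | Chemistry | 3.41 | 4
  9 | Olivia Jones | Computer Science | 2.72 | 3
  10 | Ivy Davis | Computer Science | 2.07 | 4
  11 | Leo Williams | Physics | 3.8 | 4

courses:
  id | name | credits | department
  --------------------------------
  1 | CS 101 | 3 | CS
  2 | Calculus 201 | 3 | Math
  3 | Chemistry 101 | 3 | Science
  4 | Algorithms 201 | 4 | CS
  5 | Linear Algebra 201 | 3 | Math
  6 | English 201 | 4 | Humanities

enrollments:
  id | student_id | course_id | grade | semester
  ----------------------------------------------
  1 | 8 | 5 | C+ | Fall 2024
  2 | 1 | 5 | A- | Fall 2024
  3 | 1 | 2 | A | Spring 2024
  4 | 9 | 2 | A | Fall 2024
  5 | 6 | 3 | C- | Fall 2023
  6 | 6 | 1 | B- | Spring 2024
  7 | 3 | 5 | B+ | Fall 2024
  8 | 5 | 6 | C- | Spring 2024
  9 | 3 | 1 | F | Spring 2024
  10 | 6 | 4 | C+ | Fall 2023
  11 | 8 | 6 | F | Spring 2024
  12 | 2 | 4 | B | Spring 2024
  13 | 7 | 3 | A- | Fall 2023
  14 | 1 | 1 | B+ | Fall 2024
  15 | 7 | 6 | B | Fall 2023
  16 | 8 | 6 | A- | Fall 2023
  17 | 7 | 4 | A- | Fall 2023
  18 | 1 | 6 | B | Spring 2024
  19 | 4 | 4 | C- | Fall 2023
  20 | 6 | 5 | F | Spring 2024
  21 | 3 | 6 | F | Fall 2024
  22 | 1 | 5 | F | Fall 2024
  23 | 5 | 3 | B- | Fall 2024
SELECT p.name, COUNT(*) AS n FROM enrollments c JOIN students p ON c.student_id = p.id GROUP BY p.id, p.name HAVING COUNT(*) >= 3

Execution result:
name | n
Rose Brown | 5
Frank Smith | 3
Tina Williams | 4
Frank Martinez | 3
Frank Wilson | 3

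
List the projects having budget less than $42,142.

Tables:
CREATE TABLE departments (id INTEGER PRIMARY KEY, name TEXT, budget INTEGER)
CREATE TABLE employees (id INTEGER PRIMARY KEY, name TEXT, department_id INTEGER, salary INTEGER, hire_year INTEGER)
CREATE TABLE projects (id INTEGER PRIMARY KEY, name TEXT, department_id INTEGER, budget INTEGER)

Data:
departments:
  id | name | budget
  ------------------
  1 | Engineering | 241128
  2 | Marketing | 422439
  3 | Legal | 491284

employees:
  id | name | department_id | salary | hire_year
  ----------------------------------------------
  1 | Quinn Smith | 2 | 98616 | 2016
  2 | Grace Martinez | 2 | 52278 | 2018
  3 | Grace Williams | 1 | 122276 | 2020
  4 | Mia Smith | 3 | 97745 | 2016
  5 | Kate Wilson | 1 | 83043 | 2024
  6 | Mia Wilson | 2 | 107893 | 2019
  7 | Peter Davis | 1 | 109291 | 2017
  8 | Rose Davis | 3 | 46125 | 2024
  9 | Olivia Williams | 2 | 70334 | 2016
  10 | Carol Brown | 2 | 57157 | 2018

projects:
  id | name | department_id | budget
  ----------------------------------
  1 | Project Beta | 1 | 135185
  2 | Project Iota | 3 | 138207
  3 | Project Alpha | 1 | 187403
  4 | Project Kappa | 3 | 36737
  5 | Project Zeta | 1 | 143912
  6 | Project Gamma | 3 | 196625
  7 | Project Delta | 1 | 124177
SELECT name, budget FROM projects WHERE budget < 42142

Execution result:
name | budget
Project Kappa | 36737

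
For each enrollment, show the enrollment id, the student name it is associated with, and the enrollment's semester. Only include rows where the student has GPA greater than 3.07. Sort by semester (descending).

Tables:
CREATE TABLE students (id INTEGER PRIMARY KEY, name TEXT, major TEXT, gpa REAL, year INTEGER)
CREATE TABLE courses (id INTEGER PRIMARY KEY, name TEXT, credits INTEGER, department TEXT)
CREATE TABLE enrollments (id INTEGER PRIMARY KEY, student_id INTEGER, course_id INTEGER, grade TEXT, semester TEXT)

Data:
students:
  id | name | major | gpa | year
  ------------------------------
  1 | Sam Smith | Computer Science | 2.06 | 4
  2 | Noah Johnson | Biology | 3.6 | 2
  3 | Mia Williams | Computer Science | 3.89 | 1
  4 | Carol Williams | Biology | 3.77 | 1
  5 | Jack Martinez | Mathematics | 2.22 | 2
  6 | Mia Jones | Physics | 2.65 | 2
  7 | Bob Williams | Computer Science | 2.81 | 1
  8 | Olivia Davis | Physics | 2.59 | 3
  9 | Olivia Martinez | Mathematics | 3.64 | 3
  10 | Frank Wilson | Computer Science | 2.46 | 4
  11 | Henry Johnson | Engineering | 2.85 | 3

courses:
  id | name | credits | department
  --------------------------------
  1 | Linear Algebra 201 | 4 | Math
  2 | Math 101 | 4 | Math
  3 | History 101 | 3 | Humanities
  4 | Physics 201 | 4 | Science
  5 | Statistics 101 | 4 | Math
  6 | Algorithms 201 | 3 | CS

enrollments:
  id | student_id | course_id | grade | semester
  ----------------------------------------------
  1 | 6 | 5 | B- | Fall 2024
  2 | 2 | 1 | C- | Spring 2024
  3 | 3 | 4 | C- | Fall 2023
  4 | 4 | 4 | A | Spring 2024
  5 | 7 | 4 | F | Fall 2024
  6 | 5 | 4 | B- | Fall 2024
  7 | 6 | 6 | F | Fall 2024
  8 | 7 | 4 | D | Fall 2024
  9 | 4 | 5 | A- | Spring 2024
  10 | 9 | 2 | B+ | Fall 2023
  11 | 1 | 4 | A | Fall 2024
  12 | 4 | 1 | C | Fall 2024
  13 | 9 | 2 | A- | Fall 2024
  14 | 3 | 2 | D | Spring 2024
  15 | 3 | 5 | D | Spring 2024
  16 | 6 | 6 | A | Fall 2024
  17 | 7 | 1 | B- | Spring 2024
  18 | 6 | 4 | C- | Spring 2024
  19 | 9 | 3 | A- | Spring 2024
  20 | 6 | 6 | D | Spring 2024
SELECT c.id, p.name AS student, c.semester FROM enrollments c JOIN students p ON c.student_id = p.id WHERE p.gpa > 3.07 ORDER BY c.semester DESC

Execution result:
id | student | semester
2 | Noah Johnson | Spring 2024
4 | Carol Williams | Spring 2024
9 | Carol Williams | Spring 2024
14 | Mia Williams | Spring 2024
15 | Mia Williams | Spring 2024
19 | Olivia Martinez | Spring 2024
12 | Carol Williams | Fall 2024
13 | Olivia Martinez | Fall 2024
3 | Mia Williams | Fall 2023
10 | Olivia Martinez | Fall 2023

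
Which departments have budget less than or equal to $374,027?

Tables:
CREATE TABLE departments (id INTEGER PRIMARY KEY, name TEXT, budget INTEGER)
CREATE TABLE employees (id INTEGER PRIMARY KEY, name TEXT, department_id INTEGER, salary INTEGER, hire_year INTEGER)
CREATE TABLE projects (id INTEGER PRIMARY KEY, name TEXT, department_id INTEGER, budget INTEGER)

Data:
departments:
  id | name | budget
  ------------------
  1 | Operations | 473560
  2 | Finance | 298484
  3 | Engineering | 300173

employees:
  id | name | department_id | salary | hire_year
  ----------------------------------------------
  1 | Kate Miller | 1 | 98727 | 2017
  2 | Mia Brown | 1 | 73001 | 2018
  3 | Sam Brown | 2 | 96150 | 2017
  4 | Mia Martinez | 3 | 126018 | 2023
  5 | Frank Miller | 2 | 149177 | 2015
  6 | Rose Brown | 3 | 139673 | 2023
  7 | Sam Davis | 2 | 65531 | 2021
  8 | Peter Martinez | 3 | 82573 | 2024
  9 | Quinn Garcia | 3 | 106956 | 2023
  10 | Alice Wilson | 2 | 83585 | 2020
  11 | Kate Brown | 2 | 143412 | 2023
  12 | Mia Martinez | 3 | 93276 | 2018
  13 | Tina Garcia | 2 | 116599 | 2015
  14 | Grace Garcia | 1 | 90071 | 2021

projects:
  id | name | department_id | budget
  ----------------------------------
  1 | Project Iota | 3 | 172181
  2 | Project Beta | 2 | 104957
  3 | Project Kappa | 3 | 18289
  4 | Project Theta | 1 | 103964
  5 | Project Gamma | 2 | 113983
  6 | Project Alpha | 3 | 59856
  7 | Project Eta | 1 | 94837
SELECT name, budget FROM departments WHERE budget <= 374027

Execution result:
name | budget
Finance | 298484
Engineering | 300173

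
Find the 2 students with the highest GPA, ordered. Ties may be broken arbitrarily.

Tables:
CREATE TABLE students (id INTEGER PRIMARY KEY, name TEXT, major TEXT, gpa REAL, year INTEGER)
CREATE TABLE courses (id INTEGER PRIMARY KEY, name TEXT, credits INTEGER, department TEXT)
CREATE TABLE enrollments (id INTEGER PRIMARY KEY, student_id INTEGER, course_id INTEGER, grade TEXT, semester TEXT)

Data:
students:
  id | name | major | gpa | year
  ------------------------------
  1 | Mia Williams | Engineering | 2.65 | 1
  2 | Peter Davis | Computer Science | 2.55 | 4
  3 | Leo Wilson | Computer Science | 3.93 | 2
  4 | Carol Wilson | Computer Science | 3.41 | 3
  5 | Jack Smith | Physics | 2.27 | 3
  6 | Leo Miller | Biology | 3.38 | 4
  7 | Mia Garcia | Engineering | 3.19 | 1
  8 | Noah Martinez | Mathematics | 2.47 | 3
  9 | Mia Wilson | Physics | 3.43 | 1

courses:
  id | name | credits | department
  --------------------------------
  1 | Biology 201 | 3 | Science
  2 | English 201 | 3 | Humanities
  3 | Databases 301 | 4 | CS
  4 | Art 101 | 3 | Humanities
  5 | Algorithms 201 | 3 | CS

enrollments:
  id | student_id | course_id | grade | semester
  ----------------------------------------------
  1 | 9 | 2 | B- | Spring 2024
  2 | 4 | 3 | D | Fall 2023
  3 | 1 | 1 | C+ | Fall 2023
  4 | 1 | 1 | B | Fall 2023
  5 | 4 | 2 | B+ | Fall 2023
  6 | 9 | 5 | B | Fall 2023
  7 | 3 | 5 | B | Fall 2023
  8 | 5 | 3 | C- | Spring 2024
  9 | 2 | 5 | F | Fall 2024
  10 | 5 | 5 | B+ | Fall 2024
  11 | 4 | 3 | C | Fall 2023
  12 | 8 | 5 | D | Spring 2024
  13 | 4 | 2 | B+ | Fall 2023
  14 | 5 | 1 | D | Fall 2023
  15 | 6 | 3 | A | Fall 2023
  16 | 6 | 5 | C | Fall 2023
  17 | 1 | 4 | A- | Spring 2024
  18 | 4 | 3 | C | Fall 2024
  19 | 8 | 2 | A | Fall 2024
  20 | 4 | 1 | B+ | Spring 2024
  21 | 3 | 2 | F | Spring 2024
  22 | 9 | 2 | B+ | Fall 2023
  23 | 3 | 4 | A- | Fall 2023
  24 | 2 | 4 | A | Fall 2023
SELECT name, gpa FROM students ORDER BY gpa DESC LIMIT 2

Execution result:
name | gpa
Leo Wilson | 3.93
Mia Wilson | 3.43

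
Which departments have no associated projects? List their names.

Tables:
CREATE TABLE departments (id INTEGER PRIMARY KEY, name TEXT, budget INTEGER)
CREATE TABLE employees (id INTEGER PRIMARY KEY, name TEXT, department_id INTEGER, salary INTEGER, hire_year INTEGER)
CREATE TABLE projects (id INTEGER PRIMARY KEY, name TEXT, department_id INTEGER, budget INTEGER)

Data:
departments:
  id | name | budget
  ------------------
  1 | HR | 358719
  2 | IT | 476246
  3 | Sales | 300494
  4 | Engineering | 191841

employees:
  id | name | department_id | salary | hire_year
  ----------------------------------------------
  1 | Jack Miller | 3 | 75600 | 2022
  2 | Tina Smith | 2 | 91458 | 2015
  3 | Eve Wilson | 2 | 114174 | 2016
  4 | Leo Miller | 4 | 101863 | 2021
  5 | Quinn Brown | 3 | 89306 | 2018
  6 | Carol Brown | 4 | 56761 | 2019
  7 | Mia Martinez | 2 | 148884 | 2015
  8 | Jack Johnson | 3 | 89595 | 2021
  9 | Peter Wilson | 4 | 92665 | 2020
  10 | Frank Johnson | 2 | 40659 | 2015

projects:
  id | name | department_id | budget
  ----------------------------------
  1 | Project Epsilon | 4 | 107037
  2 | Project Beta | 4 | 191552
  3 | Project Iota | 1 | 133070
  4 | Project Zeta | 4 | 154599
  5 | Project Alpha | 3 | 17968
SELECT p.name FROM departments p LEFT JOIN projects c ON c.department_id = p.id WHERE c.id IS NULL

Execution result:
IT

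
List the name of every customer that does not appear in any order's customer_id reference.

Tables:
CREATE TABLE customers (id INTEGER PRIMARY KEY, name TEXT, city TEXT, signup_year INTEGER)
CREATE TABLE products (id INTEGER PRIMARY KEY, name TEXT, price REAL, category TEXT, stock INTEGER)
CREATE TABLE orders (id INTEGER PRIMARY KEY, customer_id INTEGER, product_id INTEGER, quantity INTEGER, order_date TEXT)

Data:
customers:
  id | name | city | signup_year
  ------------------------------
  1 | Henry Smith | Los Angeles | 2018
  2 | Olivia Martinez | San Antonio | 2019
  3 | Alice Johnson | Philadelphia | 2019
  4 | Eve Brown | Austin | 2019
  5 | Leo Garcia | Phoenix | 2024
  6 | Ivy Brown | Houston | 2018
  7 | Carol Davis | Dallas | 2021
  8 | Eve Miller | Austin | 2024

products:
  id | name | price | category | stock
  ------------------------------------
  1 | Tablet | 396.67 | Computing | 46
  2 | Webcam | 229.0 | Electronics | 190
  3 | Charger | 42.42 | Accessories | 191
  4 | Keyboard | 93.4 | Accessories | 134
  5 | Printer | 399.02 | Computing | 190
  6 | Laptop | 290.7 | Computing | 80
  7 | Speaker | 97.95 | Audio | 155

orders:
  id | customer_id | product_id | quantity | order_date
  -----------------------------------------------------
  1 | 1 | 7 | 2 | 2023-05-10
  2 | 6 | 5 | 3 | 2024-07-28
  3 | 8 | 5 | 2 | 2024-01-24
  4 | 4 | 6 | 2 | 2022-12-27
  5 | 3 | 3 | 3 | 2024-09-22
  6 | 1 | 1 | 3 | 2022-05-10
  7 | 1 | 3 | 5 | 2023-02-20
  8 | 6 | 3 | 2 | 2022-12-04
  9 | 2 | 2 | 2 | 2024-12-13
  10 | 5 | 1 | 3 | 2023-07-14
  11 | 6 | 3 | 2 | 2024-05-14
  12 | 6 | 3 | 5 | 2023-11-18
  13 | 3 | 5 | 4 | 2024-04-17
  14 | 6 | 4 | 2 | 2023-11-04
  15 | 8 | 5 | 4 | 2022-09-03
SELECT p.name FROM customers p LEFT JOIN orders c ON c.customer_id = p.id WHERE c.id IS NULL

Execution result:
Carol Davis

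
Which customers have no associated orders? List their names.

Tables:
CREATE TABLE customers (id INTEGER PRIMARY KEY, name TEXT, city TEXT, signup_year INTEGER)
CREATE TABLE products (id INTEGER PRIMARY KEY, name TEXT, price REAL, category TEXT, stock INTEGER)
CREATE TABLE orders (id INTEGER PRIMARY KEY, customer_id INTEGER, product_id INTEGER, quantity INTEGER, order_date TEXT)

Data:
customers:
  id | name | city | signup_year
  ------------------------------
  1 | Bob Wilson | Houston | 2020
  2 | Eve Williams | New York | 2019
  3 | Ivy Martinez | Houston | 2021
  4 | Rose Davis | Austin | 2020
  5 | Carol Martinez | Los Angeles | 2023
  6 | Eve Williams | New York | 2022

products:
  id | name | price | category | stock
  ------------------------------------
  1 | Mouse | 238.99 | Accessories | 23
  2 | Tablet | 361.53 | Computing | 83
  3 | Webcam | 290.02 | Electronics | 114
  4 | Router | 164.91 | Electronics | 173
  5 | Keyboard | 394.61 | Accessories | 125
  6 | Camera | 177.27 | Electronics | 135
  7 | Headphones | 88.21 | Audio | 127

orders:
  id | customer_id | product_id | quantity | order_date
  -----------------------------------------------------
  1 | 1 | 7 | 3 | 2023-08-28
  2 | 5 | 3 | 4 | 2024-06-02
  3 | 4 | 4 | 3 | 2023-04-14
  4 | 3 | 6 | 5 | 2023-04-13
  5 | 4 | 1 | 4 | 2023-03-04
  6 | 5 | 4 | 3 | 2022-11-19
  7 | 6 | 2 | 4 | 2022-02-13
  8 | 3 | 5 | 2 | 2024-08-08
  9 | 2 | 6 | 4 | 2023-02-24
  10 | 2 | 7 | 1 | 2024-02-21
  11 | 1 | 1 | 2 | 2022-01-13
SELECT p.name FROM customers p LEFT JOIN orders c ON c.customer_id = p.id WHERE c.id IS NULL

Execution result:
(no rows)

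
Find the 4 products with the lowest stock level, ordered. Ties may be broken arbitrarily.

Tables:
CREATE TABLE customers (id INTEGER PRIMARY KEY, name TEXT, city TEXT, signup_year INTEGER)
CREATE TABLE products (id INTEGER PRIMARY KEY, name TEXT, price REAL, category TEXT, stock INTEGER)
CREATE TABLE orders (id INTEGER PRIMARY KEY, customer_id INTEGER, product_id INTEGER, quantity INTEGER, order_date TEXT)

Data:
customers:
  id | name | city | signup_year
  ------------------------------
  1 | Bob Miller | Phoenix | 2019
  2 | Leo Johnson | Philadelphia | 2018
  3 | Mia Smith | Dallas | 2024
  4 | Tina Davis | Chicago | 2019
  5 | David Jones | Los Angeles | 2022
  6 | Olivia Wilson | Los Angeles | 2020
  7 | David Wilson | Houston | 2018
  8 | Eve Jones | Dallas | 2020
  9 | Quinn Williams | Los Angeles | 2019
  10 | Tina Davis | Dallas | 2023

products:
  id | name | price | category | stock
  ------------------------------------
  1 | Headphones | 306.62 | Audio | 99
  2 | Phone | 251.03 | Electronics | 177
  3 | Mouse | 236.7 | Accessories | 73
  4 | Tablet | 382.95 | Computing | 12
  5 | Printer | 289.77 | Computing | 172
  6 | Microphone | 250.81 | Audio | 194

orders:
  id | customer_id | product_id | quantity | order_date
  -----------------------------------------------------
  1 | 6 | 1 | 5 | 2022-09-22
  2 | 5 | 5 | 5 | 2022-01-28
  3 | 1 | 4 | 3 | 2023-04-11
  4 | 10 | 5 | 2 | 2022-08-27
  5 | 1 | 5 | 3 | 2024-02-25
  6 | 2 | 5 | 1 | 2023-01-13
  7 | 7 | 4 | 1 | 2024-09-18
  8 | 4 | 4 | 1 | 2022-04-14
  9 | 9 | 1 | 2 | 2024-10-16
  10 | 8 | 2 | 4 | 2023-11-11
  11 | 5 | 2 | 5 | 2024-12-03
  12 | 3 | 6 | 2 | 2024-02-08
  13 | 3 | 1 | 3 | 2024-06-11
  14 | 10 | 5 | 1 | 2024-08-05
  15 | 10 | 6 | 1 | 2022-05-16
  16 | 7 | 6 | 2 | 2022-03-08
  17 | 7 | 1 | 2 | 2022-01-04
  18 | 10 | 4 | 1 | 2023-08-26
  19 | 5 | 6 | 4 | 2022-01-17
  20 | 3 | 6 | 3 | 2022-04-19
SELECT name, stock FROM products ORDER BY stock ASC LIMIT 4

Execution result:
name | stock
Tablet | 12
Mouse | 73
Headphones | 99
Printer | 172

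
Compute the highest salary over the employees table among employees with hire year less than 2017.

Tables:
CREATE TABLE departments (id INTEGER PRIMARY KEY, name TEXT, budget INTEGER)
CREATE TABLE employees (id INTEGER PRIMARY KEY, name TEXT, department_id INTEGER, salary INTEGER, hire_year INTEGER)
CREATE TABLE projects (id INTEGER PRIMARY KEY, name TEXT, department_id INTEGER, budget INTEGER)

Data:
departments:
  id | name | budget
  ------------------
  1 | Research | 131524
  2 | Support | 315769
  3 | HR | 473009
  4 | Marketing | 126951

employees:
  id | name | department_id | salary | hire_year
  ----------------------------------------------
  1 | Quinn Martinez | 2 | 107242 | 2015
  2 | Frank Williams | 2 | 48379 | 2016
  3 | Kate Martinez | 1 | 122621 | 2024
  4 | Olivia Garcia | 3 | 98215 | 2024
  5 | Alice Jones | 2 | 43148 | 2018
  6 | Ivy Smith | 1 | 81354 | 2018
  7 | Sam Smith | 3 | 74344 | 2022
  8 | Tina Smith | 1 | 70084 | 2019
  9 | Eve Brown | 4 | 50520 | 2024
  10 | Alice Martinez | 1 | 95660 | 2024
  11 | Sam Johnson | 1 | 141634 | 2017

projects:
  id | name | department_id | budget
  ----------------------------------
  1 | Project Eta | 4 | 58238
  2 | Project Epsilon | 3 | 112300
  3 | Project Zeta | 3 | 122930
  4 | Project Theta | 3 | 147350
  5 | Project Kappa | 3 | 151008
SELECT MAX(salary) FROM employees WHERE hire_year < 2017

Execution result:
107242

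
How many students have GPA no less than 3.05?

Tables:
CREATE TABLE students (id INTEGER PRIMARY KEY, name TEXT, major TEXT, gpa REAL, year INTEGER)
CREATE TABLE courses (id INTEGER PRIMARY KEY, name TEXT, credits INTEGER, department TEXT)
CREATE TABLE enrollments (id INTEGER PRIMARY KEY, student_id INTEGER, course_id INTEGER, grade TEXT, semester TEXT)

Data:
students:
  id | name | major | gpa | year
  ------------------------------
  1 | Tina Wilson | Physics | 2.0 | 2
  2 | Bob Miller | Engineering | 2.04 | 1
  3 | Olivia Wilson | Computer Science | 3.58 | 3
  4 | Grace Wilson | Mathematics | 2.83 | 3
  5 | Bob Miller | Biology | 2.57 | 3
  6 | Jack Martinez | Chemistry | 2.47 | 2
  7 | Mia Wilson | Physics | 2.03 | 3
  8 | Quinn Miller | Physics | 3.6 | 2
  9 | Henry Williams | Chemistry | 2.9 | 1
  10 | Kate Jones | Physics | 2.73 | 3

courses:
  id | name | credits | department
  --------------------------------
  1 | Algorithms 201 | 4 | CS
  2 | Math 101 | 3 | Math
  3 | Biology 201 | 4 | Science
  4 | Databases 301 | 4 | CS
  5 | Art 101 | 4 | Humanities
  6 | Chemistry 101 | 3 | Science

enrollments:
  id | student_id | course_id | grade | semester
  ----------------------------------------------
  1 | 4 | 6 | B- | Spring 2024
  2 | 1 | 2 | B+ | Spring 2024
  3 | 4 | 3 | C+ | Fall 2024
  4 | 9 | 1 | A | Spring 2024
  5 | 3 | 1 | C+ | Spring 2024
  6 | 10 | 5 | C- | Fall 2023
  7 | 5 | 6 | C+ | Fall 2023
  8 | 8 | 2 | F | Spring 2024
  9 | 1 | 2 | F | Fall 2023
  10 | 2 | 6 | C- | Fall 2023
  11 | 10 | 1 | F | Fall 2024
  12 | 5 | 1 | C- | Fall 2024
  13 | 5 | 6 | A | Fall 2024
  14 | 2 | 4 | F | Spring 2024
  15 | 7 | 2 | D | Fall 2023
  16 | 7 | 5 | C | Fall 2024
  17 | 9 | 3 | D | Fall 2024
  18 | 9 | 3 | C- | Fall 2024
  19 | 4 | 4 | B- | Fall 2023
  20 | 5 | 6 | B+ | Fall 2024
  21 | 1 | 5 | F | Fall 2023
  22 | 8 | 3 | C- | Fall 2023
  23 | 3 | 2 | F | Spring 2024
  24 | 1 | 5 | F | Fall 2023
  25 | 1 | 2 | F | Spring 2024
SELECT COUNT(*) FROM students WHERE gpa >= 3.05

Execution result:
2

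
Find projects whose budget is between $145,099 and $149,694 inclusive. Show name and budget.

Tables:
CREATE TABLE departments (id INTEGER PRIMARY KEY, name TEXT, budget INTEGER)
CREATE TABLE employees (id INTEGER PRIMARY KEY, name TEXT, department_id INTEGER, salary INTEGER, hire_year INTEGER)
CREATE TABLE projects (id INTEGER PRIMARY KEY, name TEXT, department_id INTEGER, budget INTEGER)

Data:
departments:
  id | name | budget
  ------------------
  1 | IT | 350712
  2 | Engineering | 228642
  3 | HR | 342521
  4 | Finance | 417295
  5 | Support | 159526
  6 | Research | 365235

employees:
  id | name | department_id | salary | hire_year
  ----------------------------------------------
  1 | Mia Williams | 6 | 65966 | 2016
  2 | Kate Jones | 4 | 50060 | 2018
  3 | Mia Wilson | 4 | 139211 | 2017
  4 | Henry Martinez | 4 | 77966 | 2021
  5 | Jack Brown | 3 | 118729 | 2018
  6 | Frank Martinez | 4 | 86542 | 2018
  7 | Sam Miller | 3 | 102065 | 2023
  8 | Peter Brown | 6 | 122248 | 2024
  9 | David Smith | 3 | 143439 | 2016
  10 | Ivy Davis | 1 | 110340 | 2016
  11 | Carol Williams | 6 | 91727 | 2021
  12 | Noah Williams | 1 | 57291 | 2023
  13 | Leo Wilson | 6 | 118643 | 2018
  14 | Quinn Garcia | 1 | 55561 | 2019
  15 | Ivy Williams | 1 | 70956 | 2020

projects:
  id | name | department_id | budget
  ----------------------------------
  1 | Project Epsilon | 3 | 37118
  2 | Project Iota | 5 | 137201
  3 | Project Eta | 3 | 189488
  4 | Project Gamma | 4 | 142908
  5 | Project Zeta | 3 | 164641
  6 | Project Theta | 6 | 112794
SELECT name, budget FROM projects WHERE budget BETWEEN 145099 AND 149694

Execution result:
(no rows)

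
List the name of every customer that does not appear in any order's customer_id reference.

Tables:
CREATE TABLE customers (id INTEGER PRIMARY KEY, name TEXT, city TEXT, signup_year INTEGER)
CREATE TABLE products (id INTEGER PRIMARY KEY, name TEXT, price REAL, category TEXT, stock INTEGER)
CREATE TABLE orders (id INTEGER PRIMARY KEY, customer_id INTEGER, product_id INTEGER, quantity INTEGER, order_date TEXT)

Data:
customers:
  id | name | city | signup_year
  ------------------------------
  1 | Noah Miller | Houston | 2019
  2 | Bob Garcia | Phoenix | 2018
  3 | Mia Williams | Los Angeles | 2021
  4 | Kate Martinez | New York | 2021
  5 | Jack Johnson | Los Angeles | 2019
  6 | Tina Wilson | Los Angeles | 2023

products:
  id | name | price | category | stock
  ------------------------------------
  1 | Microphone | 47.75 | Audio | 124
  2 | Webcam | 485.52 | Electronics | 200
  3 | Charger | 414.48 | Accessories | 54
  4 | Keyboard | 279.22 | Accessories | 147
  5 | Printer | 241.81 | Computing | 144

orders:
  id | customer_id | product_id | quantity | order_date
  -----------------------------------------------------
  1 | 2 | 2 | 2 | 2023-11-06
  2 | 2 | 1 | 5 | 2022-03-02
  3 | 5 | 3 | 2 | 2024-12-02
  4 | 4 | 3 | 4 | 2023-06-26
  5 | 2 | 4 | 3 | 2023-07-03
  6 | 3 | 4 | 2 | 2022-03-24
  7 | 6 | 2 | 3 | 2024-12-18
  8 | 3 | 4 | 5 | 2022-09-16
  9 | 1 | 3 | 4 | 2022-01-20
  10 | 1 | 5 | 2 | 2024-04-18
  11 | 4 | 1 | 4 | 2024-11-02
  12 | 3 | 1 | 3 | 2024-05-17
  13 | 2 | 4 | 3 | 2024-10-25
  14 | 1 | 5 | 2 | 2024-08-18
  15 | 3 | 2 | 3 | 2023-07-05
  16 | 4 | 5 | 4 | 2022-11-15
SELECT p.name FROM customers p LEFT JOIN orders c ON c.customer_id = p.id WHERE c.id IS NULL

Execution result:
(no rows)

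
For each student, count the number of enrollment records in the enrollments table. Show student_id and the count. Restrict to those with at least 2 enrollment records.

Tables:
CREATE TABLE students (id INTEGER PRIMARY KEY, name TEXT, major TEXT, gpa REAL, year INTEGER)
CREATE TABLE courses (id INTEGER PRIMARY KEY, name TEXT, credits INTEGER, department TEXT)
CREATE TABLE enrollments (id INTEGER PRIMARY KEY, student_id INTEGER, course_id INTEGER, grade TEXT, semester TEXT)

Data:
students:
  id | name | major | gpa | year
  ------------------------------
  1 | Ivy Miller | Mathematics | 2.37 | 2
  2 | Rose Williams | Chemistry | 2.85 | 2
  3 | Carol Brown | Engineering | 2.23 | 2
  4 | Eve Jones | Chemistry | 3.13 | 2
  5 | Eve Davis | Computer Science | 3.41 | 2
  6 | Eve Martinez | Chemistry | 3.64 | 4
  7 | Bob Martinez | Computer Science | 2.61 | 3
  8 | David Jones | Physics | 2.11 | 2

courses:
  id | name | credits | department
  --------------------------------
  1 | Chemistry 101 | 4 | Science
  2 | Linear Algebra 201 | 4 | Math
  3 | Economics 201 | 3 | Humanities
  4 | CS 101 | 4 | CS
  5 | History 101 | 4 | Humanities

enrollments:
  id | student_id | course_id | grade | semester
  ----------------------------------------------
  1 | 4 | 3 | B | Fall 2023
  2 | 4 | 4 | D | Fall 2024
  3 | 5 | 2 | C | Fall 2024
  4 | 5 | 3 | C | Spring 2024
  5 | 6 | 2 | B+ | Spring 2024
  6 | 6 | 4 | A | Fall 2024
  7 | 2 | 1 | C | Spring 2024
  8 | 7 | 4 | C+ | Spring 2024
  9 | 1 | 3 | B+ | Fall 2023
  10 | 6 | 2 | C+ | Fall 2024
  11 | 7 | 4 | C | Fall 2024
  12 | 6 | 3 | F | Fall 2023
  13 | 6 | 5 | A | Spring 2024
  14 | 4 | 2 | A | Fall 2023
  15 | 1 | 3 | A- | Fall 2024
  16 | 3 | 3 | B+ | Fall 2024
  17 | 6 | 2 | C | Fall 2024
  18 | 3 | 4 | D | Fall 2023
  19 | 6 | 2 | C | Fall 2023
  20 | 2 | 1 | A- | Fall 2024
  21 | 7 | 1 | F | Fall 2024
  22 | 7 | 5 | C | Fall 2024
SELECT student_id, COUNT(*) AS enrollment_count FROM enrollments GROUP BY student_id HAVING COUNT(*) >= 2

Execution result:
student_id | enrollment_count
1 | 2
2 | 2
3 | 2
4 | 3
5 | 2
6 | 7
7 | 4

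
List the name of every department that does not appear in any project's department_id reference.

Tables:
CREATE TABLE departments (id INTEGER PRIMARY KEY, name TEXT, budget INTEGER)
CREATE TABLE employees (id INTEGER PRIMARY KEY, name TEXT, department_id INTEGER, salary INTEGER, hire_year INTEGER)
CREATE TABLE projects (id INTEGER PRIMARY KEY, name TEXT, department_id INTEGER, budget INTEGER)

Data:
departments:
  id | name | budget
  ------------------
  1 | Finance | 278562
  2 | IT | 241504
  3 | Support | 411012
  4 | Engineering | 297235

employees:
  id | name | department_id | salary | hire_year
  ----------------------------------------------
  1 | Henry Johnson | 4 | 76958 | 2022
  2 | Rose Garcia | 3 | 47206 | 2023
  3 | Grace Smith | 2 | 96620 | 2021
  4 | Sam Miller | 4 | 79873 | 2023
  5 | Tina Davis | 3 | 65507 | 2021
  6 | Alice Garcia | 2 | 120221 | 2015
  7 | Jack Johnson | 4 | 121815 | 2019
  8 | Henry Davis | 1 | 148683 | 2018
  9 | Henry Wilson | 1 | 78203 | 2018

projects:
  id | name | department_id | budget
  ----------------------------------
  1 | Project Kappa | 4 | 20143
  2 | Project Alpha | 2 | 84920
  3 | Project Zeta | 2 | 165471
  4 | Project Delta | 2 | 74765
SELECT p.name FROM departments p LEFT JOIN projects c ON c.department_id = p.id WHERE c.id IS NULL

Execution result:
name
Finance
Support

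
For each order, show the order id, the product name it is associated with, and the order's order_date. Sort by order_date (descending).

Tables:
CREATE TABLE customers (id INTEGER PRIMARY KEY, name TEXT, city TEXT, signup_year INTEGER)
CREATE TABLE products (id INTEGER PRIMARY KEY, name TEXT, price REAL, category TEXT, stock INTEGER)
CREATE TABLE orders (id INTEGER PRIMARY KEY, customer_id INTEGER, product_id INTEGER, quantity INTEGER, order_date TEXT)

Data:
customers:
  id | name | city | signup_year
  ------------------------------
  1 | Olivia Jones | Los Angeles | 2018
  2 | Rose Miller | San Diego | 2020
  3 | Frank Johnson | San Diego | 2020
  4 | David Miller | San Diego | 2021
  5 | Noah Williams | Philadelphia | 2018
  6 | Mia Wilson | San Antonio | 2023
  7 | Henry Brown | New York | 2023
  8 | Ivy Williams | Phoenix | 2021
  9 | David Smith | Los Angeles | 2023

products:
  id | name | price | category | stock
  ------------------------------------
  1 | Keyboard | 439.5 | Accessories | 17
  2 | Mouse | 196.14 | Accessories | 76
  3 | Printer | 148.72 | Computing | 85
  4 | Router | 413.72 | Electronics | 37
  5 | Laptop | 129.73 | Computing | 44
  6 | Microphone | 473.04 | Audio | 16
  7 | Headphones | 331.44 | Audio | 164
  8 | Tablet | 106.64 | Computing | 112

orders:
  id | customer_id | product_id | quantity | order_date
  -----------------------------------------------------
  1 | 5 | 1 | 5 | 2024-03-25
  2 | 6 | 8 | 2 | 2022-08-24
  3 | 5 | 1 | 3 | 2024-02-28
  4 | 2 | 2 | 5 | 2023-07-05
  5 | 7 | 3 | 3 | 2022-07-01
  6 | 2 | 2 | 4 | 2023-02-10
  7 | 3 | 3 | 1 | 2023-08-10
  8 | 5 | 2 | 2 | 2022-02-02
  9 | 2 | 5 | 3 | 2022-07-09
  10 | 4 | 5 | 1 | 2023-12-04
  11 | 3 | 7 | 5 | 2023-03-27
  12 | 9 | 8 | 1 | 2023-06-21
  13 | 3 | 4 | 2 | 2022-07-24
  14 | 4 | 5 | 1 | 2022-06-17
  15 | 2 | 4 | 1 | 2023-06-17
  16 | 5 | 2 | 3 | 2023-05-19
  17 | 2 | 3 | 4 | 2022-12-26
SELECT c.id, p.name AS product, c.order_date FROM orders c JOIN products p ON c.product_id = p.id ORDER BY c.order_date DESC

Execution result:
id | product | order_date
1 | Keyboard | 2024-03-25
3 | Keyboard | 2024-02-28
10 | Laptop | 2023-12-04
7 | Printer | 2023-08-10
4 | Mouse | 2023-07-05
12 | Tablet | 2023-06-21
15 | Router | 2023-06-17
16 | Mouse | 2023-05-19
11 | Headphones | 2023-03-27
6 | Mouse | 2023-02-10
17 | Printer | 2022-12-26
2 | Tablet | 2022-08-24
13 | Router | 2022-07-24
9 | Laptop | 2022-07-09
5 | Printer | 2022-07-01
14 | Laptop | 2022-06-17
8 | Mouse | 2022-02-02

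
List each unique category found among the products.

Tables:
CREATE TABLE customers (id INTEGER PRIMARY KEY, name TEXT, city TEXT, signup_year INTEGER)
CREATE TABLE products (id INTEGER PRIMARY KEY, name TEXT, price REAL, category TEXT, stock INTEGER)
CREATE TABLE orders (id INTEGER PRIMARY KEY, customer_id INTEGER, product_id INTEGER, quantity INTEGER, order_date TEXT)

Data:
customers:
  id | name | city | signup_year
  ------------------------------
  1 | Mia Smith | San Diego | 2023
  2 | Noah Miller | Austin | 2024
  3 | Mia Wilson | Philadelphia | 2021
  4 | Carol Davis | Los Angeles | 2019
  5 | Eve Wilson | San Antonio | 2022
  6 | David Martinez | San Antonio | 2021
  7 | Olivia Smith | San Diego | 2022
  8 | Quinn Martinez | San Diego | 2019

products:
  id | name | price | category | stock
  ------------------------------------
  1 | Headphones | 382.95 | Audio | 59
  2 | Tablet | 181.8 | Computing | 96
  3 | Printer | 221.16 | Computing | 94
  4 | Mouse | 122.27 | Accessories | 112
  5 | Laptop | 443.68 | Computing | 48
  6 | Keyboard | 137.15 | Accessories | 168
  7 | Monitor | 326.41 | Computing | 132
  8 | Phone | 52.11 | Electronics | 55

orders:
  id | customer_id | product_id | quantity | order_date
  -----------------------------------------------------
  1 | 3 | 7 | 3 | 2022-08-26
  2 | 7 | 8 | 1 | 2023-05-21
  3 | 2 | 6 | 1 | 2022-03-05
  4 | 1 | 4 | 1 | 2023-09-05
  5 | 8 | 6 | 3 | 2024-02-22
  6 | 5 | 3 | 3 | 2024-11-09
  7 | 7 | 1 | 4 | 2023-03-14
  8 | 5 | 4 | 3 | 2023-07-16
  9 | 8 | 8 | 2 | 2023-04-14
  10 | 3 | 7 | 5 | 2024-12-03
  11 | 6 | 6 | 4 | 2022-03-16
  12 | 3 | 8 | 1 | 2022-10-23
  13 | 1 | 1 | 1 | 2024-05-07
SELECT DISTINCT category FROM products

Execution result:
category
Audio
Computing
Accessories
Electronics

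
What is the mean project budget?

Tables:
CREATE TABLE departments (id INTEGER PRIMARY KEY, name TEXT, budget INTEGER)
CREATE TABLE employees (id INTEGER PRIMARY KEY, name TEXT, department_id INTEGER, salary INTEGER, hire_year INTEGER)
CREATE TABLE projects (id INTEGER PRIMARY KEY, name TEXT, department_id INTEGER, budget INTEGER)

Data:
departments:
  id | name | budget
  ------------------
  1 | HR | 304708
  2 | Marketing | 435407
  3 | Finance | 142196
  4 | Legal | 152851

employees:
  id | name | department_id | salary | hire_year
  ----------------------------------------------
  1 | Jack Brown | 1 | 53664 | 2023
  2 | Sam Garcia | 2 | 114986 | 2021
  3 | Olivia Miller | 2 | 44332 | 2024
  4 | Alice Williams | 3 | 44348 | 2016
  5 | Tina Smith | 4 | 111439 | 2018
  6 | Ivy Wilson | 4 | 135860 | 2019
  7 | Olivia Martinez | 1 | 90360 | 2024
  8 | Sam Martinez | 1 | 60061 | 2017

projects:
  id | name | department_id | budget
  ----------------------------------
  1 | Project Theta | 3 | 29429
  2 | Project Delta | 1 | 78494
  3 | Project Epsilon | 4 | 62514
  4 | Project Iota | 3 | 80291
SELECT AVG(budget) FROM projects

Execution result:
62682.00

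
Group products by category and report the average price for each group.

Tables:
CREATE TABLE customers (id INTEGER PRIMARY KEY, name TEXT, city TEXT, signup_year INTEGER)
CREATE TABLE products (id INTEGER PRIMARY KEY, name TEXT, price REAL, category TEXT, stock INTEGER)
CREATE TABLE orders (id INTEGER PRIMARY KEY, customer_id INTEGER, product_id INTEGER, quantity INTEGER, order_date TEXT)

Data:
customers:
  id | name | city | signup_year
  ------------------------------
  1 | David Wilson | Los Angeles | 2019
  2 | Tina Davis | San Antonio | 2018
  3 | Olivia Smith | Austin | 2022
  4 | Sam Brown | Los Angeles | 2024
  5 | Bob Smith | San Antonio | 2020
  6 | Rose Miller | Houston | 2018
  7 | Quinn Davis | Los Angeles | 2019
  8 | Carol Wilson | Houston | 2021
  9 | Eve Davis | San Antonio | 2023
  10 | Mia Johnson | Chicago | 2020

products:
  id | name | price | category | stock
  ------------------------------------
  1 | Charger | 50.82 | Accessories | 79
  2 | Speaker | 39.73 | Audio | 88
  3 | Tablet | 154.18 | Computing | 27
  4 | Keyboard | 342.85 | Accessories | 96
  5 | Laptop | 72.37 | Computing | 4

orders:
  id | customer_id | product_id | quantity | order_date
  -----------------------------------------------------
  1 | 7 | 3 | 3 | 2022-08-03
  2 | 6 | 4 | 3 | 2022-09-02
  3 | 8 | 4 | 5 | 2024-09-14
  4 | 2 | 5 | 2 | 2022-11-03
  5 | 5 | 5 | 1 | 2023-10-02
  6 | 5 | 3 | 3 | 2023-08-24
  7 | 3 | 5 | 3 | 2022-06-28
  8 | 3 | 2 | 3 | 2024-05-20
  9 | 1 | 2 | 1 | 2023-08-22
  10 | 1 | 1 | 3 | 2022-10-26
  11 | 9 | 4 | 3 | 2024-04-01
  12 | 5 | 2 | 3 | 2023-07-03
SELECT category, AVG(price) AS avg_price FROM products GROUP BY category

Execution result:
category | avg_price
Accessories | 196.84
Audio | 39.73
Computing | 113.28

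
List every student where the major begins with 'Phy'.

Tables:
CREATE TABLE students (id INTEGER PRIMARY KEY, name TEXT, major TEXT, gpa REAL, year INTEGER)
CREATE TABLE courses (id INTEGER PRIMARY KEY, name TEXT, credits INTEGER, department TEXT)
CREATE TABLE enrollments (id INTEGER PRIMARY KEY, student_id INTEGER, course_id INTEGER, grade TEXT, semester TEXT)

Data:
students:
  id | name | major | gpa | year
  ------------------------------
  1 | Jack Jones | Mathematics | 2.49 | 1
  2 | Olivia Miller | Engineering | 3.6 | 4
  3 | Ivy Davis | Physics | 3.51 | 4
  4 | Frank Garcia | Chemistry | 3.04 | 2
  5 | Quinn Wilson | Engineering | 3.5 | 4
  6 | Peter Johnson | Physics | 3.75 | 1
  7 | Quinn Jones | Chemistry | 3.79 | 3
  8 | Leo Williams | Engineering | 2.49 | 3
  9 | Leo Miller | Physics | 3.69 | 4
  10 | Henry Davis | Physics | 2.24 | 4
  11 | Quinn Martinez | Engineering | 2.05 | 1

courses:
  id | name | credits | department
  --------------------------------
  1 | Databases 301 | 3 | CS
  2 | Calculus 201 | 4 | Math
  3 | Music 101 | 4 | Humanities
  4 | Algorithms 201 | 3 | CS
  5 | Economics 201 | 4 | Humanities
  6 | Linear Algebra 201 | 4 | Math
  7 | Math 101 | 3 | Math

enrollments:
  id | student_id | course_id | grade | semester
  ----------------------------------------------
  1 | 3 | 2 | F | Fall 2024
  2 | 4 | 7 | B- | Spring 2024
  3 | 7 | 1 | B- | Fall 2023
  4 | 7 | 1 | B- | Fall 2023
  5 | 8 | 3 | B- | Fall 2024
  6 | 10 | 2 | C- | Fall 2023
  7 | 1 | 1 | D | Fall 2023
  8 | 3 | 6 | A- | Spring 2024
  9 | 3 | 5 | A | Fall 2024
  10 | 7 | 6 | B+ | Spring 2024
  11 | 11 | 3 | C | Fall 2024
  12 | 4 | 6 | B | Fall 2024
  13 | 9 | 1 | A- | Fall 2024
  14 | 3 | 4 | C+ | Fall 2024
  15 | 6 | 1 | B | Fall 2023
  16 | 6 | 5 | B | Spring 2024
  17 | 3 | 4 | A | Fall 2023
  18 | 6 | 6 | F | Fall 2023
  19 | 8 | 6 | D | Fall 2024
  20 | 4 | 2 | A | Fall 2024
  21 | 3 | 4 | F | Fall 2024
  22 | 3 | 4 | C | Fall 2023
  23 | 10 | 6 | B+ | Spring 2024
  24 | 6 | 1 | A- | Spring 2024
SELECT name, major FROM students WHERE major LIKE 'Phy%'

Execution result:
name | major
Ivy Davis | Physics
Peter Johnson | Physics
Leo Miller | Physics
Henry Davis | Physics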